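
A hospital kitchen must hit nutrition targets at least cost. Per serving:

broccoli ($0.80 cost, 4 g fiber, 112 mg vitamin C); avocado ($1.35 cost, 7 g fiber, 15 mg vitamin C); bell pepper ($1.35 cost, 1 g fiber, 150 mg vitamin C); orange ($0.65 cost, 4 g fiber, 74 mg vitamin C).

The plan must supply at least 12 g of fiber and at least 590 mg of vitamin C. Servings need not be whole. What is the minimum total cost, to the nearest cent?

$4.21

Minimising a linear cost over {fiber ≥ 12, vitamin C ≥ 590, servings ≥ 0} — the optimum is at a vertex, using one or two foods.
broccoli only: max(12/4, 590/112) = 5.268 servings → $4.21.
avocado only: max(12/7, 590/15) = 39.33 servings → $53.10.
bell pepper only: max(12/1, 590/150) = 12 servings → $16.20.
orange only: max(12/4, 590/74) = 7.973 servings → $5.18.
broccoli + avocado: intersection lies outside the first quadrant.
broccoli + bell pepper with both tight: 2.48 servings and 2.082 servings → $4.79.
broccoli + orange: the both-tight solution has a negative serving — not a feasible corner.
avocado + bell pepper with both tight: 1.169 servings and 3.816 servings → $6.73.
avocado + orange: the both-tight solution has a negative serving — not a feasible corner.
bell pepper + orange with both tight: 2.798 servings and 2.3 servings → $5.27.
Cheapest feasible corner: $4.21.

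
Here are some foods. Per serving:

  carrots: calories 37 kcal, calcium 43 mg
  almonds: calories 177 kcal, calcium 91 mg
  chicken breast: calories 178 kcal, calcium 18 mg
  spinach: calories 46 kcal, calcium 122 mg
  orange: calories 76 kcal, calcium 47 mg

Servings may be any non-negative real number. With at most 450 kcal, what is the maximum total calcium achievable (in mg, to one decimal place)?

1193.5 mg

Calcium per kcal: spinach 2.652, carrots 1.162, orange 0.6184, almonds 0.5141, chicken breast 0.1011.
With no serving limits, spend the whole calories allowance on spinach: 450 kcal / 46 kcal × 122 mg = 1193.5 mg.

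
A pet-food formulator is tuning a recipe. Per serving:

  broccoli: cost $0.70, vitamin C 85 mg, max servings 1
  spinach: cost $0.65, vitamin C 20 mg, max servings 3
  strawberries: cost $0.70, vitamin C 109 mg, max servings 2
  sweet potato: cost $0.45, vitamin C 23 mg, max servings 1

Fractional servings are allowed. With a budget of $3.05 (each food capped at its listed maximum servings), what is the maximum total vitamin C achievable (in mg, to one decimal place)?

341.4 mg

Vitamin C per dollar: strawberries 155.7, broccoli 121.4, sweet potato 51.11, spinach 30.77.
Take 2 servings of strawberries: spends $1.40, +218.0 mg vitamin C (running total 218.0 mg).
Take 1 serving of broccoli: spends $0.70, +85.0 mg vitamin C (running total 303.0 mg).
Take 1 serving of sweet potato: spends $0.45, +23.0 mg vitamin C (running total 326.0 mg).
Take 0.7692 servings of spinach: spends $0.50, +15.4 mg vitamin C (running total 341.4 mg).
Greedy by best ratio exhausts the cost allowance optimally: 341.4 mg.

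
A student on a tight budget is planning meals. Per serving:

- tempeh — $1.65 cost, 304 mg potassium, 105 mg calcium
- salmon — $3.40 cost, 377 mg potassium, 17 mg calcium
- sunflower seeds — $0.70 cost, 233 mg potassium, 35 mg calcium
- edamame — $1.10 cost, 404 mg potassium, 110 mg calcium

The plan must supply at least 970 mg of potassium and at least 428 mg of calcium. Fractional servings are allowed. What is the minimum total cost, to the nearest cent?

$4.28

With two linear requirements the optimum uses one or two foods; enumerate the corners.
tempeh only: max(970/304, 428/105) = 4.076 servings → $6.73.
salmon only: max(970/377, 428/17) = 25.18 servings → $85.60.
sunflower seeds only: max(970/233, 428/35) = 12.23 servings → $8.56.
edamame only: max(970/404, 428/110) = 3.891 servings → $4.28.
tempeh + salmon: intersection lies outside the first quadrant.
tempeh + sunflower seeds: the both-tight solution has a negative serving — not a feasible corner.
tempeh + edamame: intersection lies outside the first quadrant.
salmon + sunflower seeds: intersection lies outside the first quadrant.
salmon + edamame with both targets exact would need a negative amount; discard.
sunflower seeds + edamame with both targets exact would need a negative amount; discard.
The minimum over all feasible corners is $4.28.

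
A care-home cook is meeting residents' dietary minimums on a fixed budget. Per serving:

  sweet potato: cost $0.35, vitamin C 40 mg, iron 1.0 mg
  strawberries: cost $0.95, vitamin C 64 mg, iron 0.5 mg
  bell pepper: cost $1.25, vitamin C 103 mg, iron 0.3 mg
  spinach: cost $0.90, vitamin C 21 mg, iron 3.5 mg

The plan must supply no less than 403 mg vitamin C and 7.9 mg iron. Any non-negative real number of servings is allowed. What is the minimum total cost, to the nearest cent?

$3.53

Compare the cost at each extreme point of the feasible region.
sweet potato only: max(403/40, 7.9/1.0) = 10.07 servings → $3.53.
strawberries only: max(403/64, 7.9/0.5) = 15.8 servings → $15.01.
bell pepper only: max(403/103, 7.9/0.3) = 26.33 servings → $32.92.
spinach only: max(403/21, 7.9/3.5) = 19.19 servings → $17.27.
sweet potato + strawberries with both tight: 6.911 servings and 1.977 servings → $4.30.
sweet potato + bell pepper with both tight: 7.613 servings and 0.956 servings → $3.86.
sweet potato + spinach with both targets exact would need a negative amount; discard.
strawberries + bell pepper: intersection lies outside the first quadrant.
strawberries + spinach with both tight: 5.83 servings and 1.424 servings → $6.82.
bell pepper + spinach with both tight: 3.514 servings and 1.956 servings → $6.15.
The minimum over all feasible corners is $3.53.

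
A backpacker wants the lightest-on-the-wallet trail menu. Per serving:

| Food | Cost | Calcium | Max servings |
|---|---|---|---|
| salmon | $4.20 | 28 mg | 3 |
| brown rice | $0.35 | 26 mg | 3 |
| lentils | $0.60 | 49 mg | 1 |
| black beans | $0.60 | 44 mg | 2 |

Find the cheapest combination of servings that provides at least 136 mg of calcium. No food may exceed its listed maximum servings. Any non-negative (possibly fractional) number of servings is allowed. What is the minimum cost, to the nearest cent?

Cost per mg of calcium: lentils $0.0122, brown rice $0.0135, black beans $0.0136, salmon $0.1500.
Take 1 serving of lentils: +49.0 mg calcium for $0.60 (total $0.60, still need 87.0 mg).
Take 3 servings of brown rice: +78.0 mg calcium for $1.05 (total $1.65, still need 9.0 mg).
Take 0.2045 servings of black beans: +9.0 mg calcium for $0.12 (total $1.77, still need 0.0 mg).
Filling from the cheapest source first is optimal under one linear minimum: $1.77.

$1.77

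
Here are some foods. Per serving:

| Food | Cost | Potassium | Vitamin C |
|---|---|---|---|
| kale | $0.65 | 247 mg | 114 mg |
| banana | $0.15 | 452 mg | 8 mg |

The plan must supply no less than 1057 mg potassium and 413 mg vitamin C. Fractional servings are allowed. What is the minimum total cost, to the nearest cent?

$2.39

A basic optimal solution has at most two foods positive. Try each food alone and each pair with both targets met exactly.
kale only: max(1057/247, 413/114) = 4.279 servings → $2.78.
banana only: max(1057/452, 413/8) = 51.62 servings → $7.74.
kale + banana with both tight: 3.597 servings and 0.3731 servings → $2.39.
Cheapest feasible corner: $2.39.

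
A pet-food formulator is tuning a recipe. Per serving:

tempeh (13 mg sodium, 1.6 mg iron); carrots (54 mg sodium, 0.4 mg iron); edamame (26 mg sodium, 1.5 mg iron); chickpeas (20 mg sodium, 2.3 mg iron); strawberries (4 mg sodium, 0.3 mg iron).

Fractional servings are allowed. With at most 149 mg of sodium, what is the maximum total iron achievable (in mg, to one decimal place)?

18.3 mg

Iron per mg sodium: tempeh 0.1231, chickpeas 0.115, strawberries 0.075, edamame 0.05769, carrots 0.007407.
With no serving limits, spend the whole sodium allowance on tempeh: 149 mg / 13 mg × 1.6 mg = 18.3 mg.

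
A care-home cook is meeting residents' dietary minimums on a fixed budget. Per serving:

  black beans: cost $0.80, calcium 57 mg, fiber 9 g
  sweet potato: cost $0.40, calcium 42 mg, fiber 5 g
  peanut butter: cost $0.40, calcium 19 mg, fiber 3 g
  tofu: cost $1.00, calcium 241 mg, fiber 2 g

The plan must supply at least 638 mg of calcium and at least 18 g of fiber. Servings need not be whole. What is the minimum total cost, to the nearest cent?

$3.26

At the optimum either one food covers both requirements or two foods hit both targets exactly; no other combination can be cheaper.
black beans only: max(638/57, 18/9) = 11.19 servings → $8.95.
sweet potato only: max(638/42, 18/5) = 15.19 servings → $6.08.
peanut butter only: max(638/19, 18/3) = 33.58 servings → $13.43.
tofu only: max(638/241, 18/2) = 9 servings → $9.00.
black beans + sweet potato with both targets exact would need a negative amount; discard.
black beans + peanut butter (both tight): parallel constraints — no distinct corner.
black beans + tofu with both tight: 1.49 servings and 2.295 servings → $3.49.
sweet potato + peanut butter: intersection lies outside the first quadrant.
sweet potato + tofu with both tight: 2.731 servings and 2.171 servings → $3.26.
peanut butter + tofu with both tight: 4.47 servings and 2.295 servings → $4.08.
Cheapest feasible corner: $3.26.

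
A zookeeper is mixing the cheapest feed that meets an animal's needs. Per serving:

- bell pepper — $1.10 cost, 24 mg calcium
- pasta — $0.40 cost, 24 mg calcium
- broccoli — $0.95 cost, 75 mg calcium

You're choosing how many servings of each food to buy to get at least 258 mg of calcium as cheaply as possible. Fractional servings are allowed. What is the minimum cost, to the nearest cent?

Cost per mg of calcium: broccoli $0.0127, pasta $0.0167, bell pepper $0.0458.
With no serving limits, use only broccoli: 258 mg / 75 mg = 3.44 servings × $0.95 = $3.27.

$3.27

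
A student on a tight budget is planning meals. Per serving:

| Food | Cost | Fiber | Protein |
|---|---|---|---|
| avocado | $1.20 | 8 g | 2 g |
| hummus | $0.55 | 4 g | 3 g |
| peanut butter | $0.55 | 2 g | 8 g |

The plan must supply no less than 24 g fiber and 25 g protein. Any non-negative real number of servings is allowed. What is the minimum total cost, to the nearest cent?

For a min-cost LP with two ≥-constraints, a basic feasible solution has at most two positive variables.
avocado only: max(24/8, 25/2) = 12.5 servings → $15.00.
hummus only: max(24/4, 25/3) = 8.333 servings → $4.58.
peanut butter only: max(24/2, 25/8) = 12 servings → $6.60.
avocado + hummus: the both-tight solution has a negative serving — not a feasible corner.
avocado + peanut butter with both tight: 2.367 servings and 2.533 servings → $4.23.
hummus + peanut butter with both tight: 5.462 servings and 1.077 servings → $3.60.
So the least-cost plan costs $3.60.

$3.60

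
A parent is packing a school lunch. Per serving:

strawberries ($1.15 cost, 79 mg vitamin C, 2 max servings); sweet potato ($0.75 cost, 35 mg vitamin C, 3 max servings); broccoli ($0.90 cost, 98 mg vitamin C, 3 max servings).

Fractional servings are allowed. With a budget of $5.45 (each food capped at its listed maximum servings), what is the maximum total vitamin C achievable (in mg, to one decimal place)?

473.0 mg

Vitamin C per dollar: broccoli 108.9, strawberries 68.7, sweet potato 46.67.
Take 3 servings of broccoli: spends $2.70, +294.0 mg vitamin C (running total 294.0 mg).
Take 2 servings of strawberries: spends $2.30, +158.0 mg vitamin C (running total 452.0 mg).
Take 0.6 servings of sweet potato: spends $0.45, +21.0 mg vitamin C (running total 473.0 mg).
Filling greedily by vitamin C-per-dollar is optimal for one linear limit, giving 473.0 mg.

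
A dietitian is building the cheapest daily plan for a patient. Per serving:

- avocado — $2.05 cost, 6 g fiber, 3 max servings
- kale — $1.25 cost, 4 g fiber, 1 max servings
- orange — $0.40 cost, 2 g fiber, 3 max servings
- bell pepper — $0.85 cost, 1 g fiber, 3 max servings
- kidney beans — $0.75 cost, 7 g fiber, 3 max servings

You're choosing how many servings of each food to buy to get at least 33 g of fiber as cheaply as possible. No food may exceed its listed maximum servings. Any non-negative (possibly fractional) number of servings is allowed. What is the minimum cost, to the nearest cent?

Cost per g of fiber: kidney beans $0.1071, orange $0.2000, kale $0.3125, avocado $0.3417, bell pepper $0.8500.
Take 3 servings of kidney beans: +21.0 g fiber for $2.25 (total $2.25, still need 12.0 g).
Take 3 servings of orange: +6.0 g fiber for $1.20 (total $3.45, still need 6.0 g).
Take 1 serving of kale: +4.0 g fiber for $1.25 (total $4.70, still need 2.0 g).
Take 0.3333 servings of avocado: +2.0 g fiber for $0.68 (total $5.38, still need 0.0 g).
Greedy by cheapest-per-g is optimal for a single linear constraint, so the minimum cost is $5.38.

$5.38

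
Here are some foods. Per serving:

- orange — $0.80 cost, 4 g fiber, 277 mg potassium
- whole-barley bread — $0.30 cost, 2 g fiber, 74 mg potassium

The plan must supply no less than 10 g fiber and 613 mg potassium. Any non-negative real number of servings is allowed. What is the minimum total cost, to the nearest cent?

orange only: max(10/4, 613/277) = 2.5 servings → $2.00.
whole-barley bread only: max(10/2, 613/74) = 8.284 servings → $2.49.
orange + whole-barley bread with both tight: 1.884 servings and 1.233 servings → $1.88.
So the least-cost plan costs $1.88.

$1.88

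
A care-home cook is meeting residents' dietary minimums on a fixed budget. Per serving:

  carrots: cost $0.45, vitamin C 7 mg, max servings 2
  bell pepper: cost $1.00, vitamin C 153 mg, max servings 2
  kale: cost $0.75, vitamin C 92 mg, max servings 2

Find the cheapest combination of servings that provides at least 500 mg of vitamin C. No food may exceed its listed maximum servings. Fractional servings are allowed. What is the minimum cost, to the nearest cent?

$4.14

Cost per mg of vitamin C: bell pepper $0.0065, kale $0.0082, carrots $0.0643.
Take 2 servings of bell pepper: +306.0 mg vitamin C for $2.00 (total $2.00, still need 194.0 mg).
Take 2 servings of kale: +184.0 mg vitamin C for $1.50 (total $3.50, still need 10.0 mg).
Take 1.429 servings of carrots: +10.0 mg vitamin C for $0.64 (total $4.14, still need 0.0 mg).
Filling from the cheapest source first is optimal under one linear minimum: $4.14.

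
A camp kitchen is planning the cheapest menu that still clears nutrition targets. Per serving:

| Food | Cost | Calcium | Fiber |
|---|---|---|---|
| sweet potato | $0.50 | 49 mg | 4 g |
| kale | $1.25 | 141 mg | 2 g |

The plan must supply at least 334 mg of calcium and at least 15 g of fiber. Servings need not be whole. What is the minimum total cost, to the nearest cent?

$3.16

Compare the cost at each extreme point of the feasible region.
sweet potato only: max(334/49, 15/4) = 6.816 servings → $3.41.
kale only: max(334/141, 15/2) = 7.5 servings → $9.38.
sweet potato + kale with both tight: 3.105 servings and 1.29 servings → $3.16.
Cheapest feasible corner: $3.16.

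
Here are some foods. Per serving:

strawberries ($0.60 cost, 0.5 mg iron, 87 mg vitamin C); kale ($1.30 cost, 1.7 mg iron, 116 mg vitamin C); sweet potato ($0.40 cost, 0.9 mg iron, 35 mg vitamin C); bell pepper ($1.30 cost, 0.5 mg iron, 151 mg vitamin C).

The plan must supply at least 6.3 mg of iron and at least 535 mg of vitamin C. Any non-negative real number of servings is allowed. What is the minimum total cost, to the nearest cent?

The cheapest plan sits at a corner of the feasible region — with two constraints it uses at most two foods.
strawberries only: max(6.3/0.5, 535/87) = 12.6 servings → $7.56.
kale only: max(6.3/1.7, 535/116) = 4.612 servings → $6.00.
sweet potato only: max(6.3/0.9, 535/35) = 15.29 servings → $6.11.
bell pepper only: max(6.3/0.5, 535/151) = 12.6 servings → $16.38.
strawberries + kale with both tight: 1.988 servings and 3.121 servings → $5.25.
strawberries + sweet potato with both tight: 4.293 servings and 4.615 servings → $4.42.
strawberries + bell pepper: intersection lies outside the first quadrant.
kale + sweet potato: intersection lies outside the first quadrant.
kale + bell pepper with both tight: 3.441 servings and 0.8993 servings → $5.64.
sweet potato + bell pepper with both tight: 5.775 servings and 2.204 servings → $5.18.
So the least-cost plan costs $4.42.

$4.42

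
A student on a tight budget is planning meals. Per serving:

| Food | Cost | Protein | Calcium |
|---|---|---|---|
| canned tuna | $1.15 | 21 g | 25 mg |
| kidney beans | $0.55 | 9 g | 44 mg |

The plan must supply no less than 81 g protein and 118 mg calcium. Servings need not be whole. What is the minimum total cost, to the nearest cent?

An LP optimum is at a vertex; with two nutrient constraints at most two foods are used. Check each candidate.
canned tuna only: max(81/21, 118/25) = 4.72 servings → $5.43.
kidney beans only: max(81/9, 118/44) = 9 servings → $4.95.
canned tuna + kidney beans with both tight: 3.579 servings and 0.6481 servings → $4.47.
The minimum over all feasible corners is $4.47.

$4.47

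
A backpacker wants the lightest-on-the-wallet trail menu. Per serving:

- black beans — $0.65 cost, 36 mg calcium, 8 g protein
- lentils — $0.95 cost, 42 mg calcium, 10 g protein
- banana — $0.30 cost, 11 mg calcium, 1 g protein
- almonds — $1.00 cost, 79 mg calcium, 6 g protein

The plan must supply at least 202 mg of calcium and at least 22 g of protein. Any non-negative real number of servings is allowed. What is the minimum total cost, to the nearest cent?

$2.80

For a min-cost LP with two ≥-constraints, a basic feasible solution has at most two positive variables.
black beans only: max(202/36, 22/8) = 5.611 servings → $3.65.
lentils only: max(202/42, 22/10) = 4.81 servings → $4.57.
banana only: max(202/11, 22/1) = 22 servings → $6.60.
almonds only: max(202/79, 22/6) = 3.667 servings → $3.67.
black beans + lentils with both targets exact would need a negative amount; discard.
black beans + banana with both tight: 0.7692 servings and 15.85 servings → $5.25.
black beans + almonds with both tight: 1.264 servings and 1.981 servings → $2.80.
lentils + banana with both tight: 0.5882 servings and 16.12 servings → $5.39.
lentils + almonds with both tight: 0.9777 servings and 2.037 servings → $2.97.
banana + almonds with both targets exact would need a negative amount; discard.
Cheapest feasible corner: $2.80.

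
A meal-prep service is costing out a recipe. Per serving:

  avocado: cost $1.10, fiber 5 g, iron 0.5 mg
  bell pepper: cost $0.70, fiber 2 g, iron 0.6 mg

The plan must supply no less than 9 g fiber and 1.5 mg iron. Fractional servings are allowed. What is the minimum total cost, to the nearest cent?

avocado only: max(9/5, 1.5/0.5) = 3 servings → $3.30.
bell pepper only: max(9/2, 1.5/0.6) = 4.5 servings → $3.15.
avocado + bell pepper with both tight: 1.2 servings and 1.5 servings → $2.37.
So the least-cost plan costs $2.37.

$2.37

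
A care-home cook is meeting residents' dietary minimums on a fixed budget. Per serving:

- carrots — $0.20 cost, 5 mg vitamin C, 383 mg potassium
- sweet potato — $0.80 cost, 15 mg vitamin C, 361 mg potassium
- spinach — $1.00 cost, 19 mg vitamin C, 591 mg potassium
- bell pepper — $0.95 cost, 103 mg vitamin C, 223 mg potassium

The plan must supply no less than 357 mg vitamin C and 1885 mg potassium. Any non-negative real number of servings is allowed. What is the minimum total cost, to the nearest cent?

carrots only: max(357/5, 1885/383) = 71.4 servings → $14.28.
sweet potato only: max(357/15, 1885/361) = 23.8 servings → $19.04.
spinach only: max(357/19, 1885/591) = 18.79 servings → $18.79.
bell pepper only: max(357/103, 1885/223) = 8.453 servings → $8.03.
carrots + sweet potato with both targets exact would need a negative amount; discard.
carrots + spinach: the both-tight solution has a negative serving — not a feasible corner.
carrots + bell pepper with both tight: 2.988 servings and 3.321 servings → $3.75.
sweet potato + spinach: intersection lies outside the first quadrant.
sweet potato + bell pepper with both tight: 3.385 servings and 2.973 servings → $5.53.
spinach + bell pepper with both tight: 2.022 servings and 3.093 servings → $4.96.
Cheapest feasible corner: $3.75.

$3.75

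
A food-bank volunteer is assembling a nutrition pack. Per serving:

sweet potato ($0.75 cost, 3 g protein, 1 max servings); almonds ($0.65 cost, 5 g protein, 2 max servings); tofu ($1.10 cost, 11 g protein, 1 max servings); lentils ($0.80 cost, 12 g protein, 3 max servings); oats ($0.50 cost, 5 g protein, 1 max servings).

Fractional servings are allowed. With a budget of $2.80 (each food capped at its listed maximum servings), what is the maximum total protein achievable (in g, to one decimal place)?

40.0 g

Protein per dollar: lentils 15, tofu 10, oats 10, almonds 7.692, sweet potato 4.
Take 3 servings of lentils: spends $2.40, +36.0 g protein (running total 36.0 g).
Take 0.3636 servings of tofu: spends $0.40, +4.0 g protein (running total 40.0 g).
Filling greedily by protein-per-dollar is optimal for one linear limit, giving 40.0 g.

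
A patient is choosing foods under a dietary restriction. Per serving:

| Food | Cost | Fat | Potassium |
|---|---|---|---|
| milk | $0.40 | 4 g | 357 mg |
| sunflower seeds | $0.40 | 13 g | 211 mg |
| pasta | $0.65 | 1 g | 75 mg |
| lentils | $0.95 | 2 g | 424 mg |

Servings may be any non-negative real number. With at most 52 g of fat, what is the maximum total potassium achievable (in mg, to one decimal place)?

Potassium per g fat: lentils 212, milk 89.25, pasta 75, sunflower seeds 16.23.
With no serving limits, spend the whole fat allowance on lentils: 52 g / 2 g × 424 mg = 11024.0 mg.

11024.0 mg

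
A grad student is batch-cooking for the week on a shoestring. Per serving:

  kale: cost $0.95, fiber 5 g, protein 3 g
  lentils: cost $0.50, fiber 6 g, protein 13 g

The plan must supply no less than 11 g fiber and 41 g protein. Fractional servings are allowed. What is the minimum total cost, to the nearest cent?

$1.58

Two binding constraints pin down two serving amounts, so the optimal mix uses at most two foods. The candidates are each food alone (scaled to the tighter of fiber/protein) and each pair with both constraints tight.
kale only: max(11/5, 41/3) = 13.67 servings → $12.98.
lentils only: max(11/6, 41/13) = 3.154 servings → $1.58.
kale + lentils: the both-tight solution has a negative serving — not a feasible corner.
Cheapest feasible corner: $1.58.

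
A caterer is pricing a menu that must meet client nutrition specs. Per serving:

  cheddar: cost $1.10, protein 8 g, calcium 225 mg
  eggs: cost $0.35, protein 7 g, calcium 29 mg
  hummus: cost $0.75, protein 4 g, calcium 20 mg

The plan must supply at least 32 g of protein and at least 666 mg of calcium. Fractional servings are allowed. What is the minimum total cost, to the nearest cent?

At the optimum either one food covers both requirements or two foods hit both targets exactly; no other combination can be cheaper.
cheddar only: max(32/8, 666/225) = 4 servings → $4.40.
eggs only: max(32/7, 666/29) = 22.97 servings → $8.04.
hummus only: max(32/4, 666/20) = 33.3 servings → $24.98.
cheddar + eggs with both tight: 2.78 servings and 1.394 servings → $3.55.
cheddar + hummus with both tight: 2.735 servings and 2.53 servings → $4.91.
eggs + hummus with both targets exact would need a negative amount; discard.
The minimum over all feasible corners is $3.55.

$3.55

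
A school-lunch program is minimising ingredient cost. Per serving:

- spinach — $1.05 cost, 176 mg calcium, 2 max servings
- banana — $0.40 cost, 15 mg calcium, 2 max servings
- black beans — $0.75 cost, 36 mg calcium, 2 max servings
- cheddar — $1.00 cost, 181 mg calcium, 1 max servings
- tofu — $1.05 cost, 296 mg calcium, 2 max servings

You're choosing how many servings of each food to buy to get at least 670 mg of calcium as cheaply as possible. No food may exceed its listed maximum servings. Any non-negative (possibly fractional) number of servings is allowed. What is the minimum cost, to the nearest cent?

$2.53

Cost per mg of calcium: tofu $0.0035, cheddar $0.0055, spinach $0.0060, black beans $0.0208, banana $0.0267.
Take 2 servings of tofu: +592.0 mg calcium for $2.10 (total $2.10, still need 78.0 mg).
Take 0.4309 servings of cheddar: +78.0 mg calcium for $0.43 (total $2.53, still need 0.0 mg).
Greedy by cheapest-per-mg is optimal for a single linear constraint, so the minimum cost is $2.53.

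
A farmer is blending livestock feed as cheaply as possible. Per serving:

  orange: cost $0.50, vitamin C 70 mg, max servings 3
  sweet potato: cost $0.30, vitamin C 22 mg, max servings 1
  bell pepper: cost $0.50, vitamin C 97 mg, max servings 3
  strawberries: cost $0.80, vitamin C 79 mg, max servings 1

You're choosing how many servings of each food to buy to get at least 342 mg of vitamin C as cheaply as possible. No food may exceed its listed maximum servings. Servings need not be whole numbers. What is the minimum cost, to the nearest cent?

$1.86

Cost per mg of vitamin C: bell pepper $0.0052, orange $0.0071, strawberries $0.0101, sweet potato $0.0136.
Take 3 servings of bell pepper: +291.0 mg vitamin C for $1.50 (total $1.50, still need 51.0 mg).
Take 0.7286 servings of orange: +51.0 mg vitamin C for $0.36 (total $1.86, still need 0.0 mg).
Filling from the cheapest source first is optimal under one linear minimum: $1.86.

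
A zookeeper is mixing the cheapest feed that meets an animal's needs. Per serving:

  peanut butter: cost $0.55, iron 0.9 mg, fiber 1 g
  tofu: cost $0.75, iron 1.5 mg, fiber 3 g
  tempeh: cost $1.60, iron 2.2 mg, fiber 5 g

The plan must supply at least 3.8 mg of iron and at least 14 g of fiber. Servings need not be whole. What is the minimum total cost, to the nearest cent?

$3.50

peanut butter only: max(3.8/0.9, 14/1) = 14 servings → $7.70.
tofu only: max(3.8/1.5, 14/3) = 4.667 servings → $3.50.
tempeh only: max(3.8/2.2, 14/5) = 2.8 servings → $4.48.
peanut butter + tofu: the both-tight solution has a negative serving — not a feasible corner.
peanut butter + tempeh: intersection lies outside the first quadrant.
tofu + tempeh: intersection lies outside the first quadrant.
The minimum over all feasible corners is $3.50.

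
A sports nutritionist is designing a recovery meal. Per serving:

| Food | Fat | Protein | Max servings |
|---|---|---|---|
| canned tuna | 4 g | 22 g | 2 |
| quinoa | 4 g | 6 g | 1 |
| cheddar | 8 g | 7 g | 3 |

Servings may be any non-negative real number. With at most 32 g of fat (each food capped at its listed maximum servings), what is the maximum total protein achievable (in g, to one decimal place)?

Protein per g fat: canned tuna 5.5, quinoa 1.5, cheddar 0.875.
Take 2 servings of canned tuna: uses 8 g fat, +44.0 g protein (running total 44.0 g).
Take 1 serving of quinoa: uses 4 g fat, +6.0 g protein (running total 50.0 g).
Take 2.5 servings of cheddar: uses 20 g fat, +17.5 g protein (running total 67.5 g).
Filling greedily by protein-per-g fat is optimal for one linear limit, giving 67.5 g.

67.5 g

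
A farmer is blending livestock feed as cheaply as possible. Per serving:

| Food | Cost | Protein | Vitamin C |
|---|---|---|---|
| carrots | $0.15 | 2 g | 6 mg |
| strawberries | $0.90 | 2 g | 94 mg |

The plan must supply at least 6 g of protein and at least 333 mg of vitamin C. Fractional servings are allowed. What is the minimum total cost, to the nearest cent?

$3.19

carrots only: max(6/2, 333/6) = 55.5 servings → $8.32.
strawberries only: max(6/2, 333/94) = 3.543 servings → $3.19.
carrots + strawberries: the both-tight solution has a negative serving — not a feasible corner.
So the least-cost plan costs $3.19.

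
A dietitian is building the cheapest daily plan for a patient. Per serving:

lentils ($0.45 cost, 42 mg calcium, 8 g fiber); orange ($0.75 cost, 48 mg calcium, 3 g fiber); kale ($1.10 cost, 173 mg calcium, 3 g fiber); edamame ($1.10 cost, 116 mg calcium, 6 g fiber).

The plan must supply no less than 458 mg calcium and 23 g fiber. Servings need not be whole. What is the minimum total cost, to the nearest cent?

At the optimum either one food covers both requirements or two foods hit both targets exactly; no other combination can be cheaper.
lentils only: max(458/42, 23/8) = 10.9 servings → $4.91.
orange only: max(458/48, 23/3) = 9.542 servings → $7.16.
kale only: max(458/173, 23/3) = 7.667 servings → $8.43.
edamame only: max(458/116, 23/6) = 3.948 servings → $4.34.
lentils + orange: intersection lies outside the first quadrant.
lentils + kale with both tight: 2.071 servings and 2.145 servings → $3.29.
lentils + edamame: intersection lies outside the first quadrant.
orange + kale with both tight: 6.947 servings and 0.72 servings → $6.00.
orange + edamame: the both-tight solution has a negative serving — not a feasible corner.
kale + edamame with both tight: 0.1159 servings and 3.775 servings → $4.28.
The minimum over all feasible corners is $3.29.

$3.29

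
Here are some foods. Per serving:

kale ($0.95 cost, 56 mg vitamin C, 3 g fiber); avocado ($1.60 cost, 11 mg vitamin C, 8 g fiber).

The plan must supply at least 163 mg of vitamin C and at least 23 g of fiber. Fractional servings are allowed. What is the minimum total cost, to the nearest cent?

kale only: max(163/56, 23/3) = 7.667 servings → $7.28.
avocado only: max(163/11, 23/8) = 14.82 servings → $23.71.
kale + avocado with both tight: 2.533 servings and 1.925 servings → $5.49.
Cheapest feasible corner: $5.49.

$5.49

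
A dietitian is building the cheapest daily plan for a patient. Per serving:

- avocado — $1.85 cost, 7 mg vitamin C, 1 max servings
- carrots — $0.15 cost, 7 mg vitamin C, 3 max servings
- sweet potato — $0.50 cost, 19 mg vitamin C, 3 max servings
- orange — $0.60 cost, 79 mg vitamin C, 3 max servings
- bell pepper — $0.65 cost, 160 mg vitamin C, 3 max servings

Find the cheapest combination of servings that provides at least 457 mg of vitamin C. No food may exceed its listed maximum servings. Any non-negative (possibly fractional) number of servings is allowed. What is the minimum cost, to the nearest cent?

Cost per mg of vitamin C: bell pepper $0.0041, orange $0.0076, carrots $0.0214, sweet potato $0.0263, avocado $0.2643.
Take 2.856 servings of bell pepper: +457.0 mg vitamin C for $1.86 (total $1.86, still need 0.0 mg).
Greedy by cheapest-per-mg is optimal for a single linear constraint, so the minimum cost is $1.86.

$1.86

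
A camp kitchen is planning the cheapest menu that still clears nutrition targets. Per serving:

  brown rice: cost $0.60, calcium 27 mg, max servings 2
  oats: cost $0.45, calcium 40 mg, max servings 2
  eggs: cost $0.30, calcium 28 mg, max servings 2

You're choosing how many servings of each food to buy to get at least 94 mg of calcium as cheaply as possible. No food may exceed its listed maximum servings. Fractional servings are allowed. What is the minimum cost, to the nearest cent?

$1.03

Cost per mg of calcium: eggs $0.0107, oats $0.0112, brown rice $0.0222.
Take 2 servings of eggs: +56.0 mg calcium for $0.60 (total $0.60, still need 38.0 mg).
Take 0.95 servings of oats: +38.0 mg calcium for $0.43 (total $1.03, still need 0.0 mg).
Greedy by cheapest-per-mg is optimal for a single linear constraint, so the minimum cost is $1.03.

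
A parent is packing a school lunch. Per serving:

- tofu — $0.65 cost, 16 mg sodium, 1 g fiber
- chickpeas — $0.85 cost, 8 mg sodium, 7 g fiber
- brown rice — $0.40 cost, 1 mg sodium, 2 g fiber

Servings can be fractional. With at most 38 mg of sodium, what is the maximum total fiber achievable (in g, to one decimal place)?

76.0 g

Fiber per mg sodium: brown rice 2, chickpeas 0.875, tofu 0.0625.
With no serving limits, spend the whole sodium allowance on brown rice: 38 mg / 1 mg × 2 g = 76.0 g.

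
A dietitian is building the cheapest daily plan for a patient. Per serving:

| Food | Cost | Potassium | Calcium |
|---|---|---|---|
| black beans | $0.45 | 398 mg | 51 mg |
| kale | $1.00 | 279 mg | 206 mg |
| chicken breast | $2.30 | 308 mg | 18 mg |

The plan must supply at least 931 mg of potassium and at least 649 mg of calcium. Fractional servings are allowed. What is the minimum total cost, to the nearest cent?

$3.18

Check every corner: each single food scaled to meet both minima, and each pair solved so both constraints bind.
black beans only: max(931/398, 649/51) = 12.73 servings → $5.73.
kale only: max(931/279, 649/206) = 3.337 servings → $3.34.
chicken breast only: max(931/308, 649/18) = 36.06 servings → $82.93.
black beans + kale with both tight: 0.1581 servings and 3.111 servings → $3.18.
black beans + chicken breast: the both-tight solution has a negative serving — not a feasible corner.
kale + chicken breast with both tight: 3.134 servings and 0.1834 servings → $3.56.
The minimum over all feasible corners is $3.18.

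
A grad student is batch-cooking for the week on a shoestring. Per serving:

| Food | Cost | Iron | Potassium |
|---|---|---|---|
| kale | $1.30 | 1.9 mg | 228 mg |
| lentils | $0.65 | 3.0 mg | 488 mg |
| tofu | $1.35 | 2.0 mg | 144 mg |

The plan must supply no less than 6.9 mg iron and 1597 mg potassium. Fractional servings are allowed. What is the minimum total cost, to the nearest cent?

Compare the cost at each extreme point of the feasible region.
kale only: max(6.9/1.9, 1597/228) = 7.004 servings → $9.11.
lentils only: max(6.9/3.0, 1597/488) = 3.273 servings → $2.13.
tofu only: max(6.9/2.0, 1597/144) = 11.09 servings → $14.97.
kale + lentils: the both-tight solution has a negative serving — not a feasible corner.
kale + tofu: intersection lies outside the first quadrant.
lentils + tofu: the both-tight solution has a negative serving — not a feasible corner.
So the least-cost plan costs $2.13.

$2.13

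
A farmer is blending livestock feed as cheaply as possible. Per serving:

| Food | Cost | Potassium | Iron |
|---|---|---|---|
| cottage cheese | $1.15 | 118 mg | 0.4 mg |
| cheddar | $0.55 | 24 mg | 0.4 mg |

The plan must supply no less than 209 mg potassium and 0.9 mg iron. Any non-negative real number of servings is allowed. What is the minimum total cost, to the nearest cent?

The cheapest plan sits at a corner of the feasible region — with two constraints it uses at most two foods.
cottage cheese only: max(209/118, 0.9/0.4) = 2.25 servings → $2.59.
cheddar only: max(209/24, 0.9/0.4) = 8.708 servings → $4.79.
cottage cheese + cheddar with both tight: 1.649 servings and 0.6011 servings → $2.23.
The minimum over all feasible corners is $2.23.

$2.23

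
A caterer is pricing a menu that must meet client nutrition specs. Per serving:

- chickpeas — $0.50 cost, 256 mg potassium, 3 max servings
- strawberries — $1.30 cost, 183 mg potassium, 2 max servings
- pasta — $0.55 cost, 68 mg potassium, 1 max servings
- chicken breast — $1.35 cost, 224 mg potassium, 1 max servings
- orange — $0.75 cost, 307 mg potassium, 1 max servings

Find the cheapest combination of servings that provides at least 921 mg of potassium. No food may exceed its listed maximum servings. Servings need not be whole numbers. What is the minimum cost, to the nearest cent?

Cost per mg of potassium: chickpeas $0.0020, orange $0.0024, chicken breast $0.0060, strawberries $0.0071, pasta $0.0081.
Take 3 servings of chickpeas: +768.0 mg potassium for $1.50 (total $1.50, still need 153.0 mg).
Take 0.4984 servings of orange: +153.0 mg potassium for $0.37 (total $1.87, still need 0.0 mg).
Filling from the cheapest source first is optimal under one linear minimum: $1.87.

$1.87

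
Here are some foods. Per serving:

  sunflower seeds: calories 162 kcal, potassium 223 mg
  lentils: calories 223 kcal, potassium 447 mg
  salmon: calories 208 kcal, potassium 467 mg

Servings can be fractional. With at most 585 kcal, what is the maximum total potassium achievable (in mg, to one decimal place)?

1313.4 mg

Potassium per kcal: salmon 2.245, lentils 2.004, sunflower seeds 1.377.
With no serving limits, spend the whole calories allowance on salmon: 585 kcal / 208 kcal × 467 mg = 1313.4 mg.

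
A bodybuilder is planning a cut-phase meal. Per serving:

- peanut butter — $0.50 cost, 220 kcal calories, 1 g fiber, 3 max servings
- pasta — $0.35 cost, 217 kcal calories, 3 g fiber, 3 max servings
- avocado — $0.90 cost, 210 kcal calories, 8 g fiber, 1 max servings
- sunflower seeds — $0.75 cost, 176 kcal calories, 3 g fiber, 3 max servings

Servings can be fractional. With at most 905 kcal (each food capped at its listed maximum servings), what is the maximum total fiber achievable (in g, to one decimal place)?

19.3 g

Fiber per kcal: avocado 0.0381, sunflower seeds 0.01705, pasta 0.01382, peanut butter 0.004545.
Take 1 serving of avocado: uses 210 kcal, +8.0 g fiber (running total 8.0 g).
Take 3 servings of sunflower seeds: uses 528 kcal, +9.0 g fiber (running total 17.0 g).
Take 0.7696 servings of pasta: uses 167 kcal, +2.3 g fiber (running total 19.3 g).
Filling greedily by fiber-per-kcal is optimal for one linear limit, giving 19.3 g.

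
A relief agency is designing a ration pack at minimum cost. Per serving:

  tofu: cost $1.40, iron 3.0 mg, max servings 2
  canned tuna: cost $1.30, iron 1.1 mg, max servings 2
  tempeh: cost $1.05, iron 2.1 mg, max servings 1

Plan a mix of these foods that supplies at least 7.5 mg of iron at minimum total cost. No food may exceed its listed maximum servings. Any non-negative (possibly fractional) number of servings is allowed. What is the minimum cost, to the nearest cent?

$3.55

Cost per mg of iron: tofu $0.4667, tempeh $0.5000, canned tuna $1.1818.
Take 2 servings of tofu: +6.0 mg iron for $2.80 (total $2.80, still need 1.5 mg).
Take 0.7143 servings of tempeh: +1.5 mg iron for $0.75 (total $3.55, still need 0.0 mg).
Greedy by cheapest-per-mg is optimal for a single linear constraint, so the minimum cost is $3.55.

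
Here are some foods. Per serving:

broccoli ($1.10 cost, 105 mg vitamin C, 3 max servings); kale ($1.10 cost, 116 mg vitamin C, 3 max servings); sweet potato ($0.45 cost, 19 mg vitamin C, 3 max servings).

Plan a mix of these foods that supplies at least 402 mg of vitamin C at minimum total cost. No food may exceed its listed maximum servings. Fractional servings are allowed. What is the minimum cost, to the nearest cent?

$3.87

Cost per mg of vitamin C: kale $0.0095, broccoli $0.0105, sweet potato $0.0237.
Take 3 servings of kale: +348.0 mg vitamin C for $3.30 (total $3.30, still need 54.0 mg).
Take 0.5143 servings of broccoli: +54.0 mg vitamin C for $0.57 (total $3.87, still need 0.0 mg).
Greedy by cheapest-per-mg is optimal for a single linear constraint, so the minimum cost is $3.87.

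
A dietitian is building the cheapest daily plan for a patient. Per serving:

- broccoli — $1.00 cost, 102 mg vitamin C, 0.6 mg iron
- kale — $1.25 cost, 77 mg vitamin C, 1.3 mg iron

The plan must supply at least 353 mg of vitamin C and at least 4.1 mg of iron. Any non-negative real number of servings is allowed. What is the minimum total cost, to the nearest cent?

$4.64

With two linear requirements the optimum uses one or two foods; enumerate the corners.
broccoli only: max(353/102, 4.1/0.6) = 6.833 servings → $6.83.
kale only: max(353/77, 4.1/1.3) = 4.584 servings → $5.73.
broccoli + kale with both tight: 1.657 servings and 2.389 servings → $4.64.
Cheapest feasible corner: $4.64.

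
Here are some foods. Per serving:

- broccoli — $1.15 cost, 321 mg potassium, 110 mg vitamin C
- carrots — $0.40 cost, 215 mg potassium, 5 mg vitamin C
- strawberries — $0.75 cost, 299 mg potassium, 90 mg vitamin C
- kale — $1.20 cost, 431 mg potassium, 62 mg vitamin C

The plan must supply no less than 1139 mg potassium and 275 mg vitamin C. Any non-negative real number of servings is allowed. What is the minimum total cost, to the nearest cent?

$2.70

The cheapest plan sits at a corner of the feasible region — with two constraints it uses at most two foods.
broccoli only: max(1139/321, 275/110) = 3.548 servings → $4.08.
carrots only: max(1139/215, 275/5) = 55 servings → $22.00.
strawberries only: max(1139/299, 275/90) = 3.809 servings → $2.86.
kale only: max(1139/431, 275/62) = 4.435 servings → $5.32.
broccoli + carrots with both tight: 2.424 servings and 1.679 servings → $3.46.
broccoli + strawberries with both targets exact would need a negative amount; discard.
broccoli + kale with both tight: 1.742 servings and 1.346 servings → $3.62.
carrots + strawberries with both tight: 1.136 servings and 2.992 servings → $2.70.
carrots + kale with both targets exact would need a negative amount; discard.
strawberries + kale with both tight: 2.366 servings and 1.002 servings → $2.98.
Cheapest feasible corner: $2.70.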